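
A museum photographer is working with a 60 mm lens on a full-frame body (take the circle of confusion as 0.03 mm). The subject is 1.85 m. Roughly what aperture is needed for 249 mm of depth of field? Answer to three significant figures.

Write h = H − f = f²/(N·c). The thin-lens limits are Dn = s·h/(h + (s−f)) and Df = s·h/(h − (s−f)), so DoF = Df − Dn = 2·s·(s−f)·h / (h² − (s−f)²).
That is a quadratic in h: DoF·h² − 2·s·(s−f)·h − DoF·(s−f)² = 0 ⇒ h = (s−f)·(s + √(s² + DoF²)) / DoF = 1790 × (1850 + √(1850² + 249²)) / 249 = 1790 × (1850 + 1866.68) / 249 ≈ 26718 mm.
Then N = f²/(c·h) = 60² / (0.03 × 26718) = 3600 / 801.55 ≈ 4.49.

f/4.49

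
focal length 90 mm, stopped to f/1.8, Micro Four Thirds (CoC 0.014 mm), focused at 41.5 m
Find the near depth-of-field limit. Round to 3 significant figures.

36.8 m

Hyperfocal distance H = f²/(N·c) + f = 90²/(1.8 × 0.014) + 90 = 8100/0.0252 + 90 ≈ 321518.6 mm ≈ 321.5 m.
Near limit Dn = s·(H − f)/(H + s − 2f) = 41500 × (321518.6 − 90) / (321518.6 + 41500 − 2 × 90) = 41500 × 321428.6 / 362838.6 ≈ 36764 mm ≈ 36.8 m.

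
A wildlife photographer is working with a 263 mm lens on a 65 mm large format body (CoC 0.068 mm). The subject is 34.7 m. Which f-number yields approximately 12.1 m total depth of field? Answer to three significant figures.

Write h = H − f = f²/(N·c). The thin-lens limits are Dn = s·h/(h + (s−f)) and Df = s·h/(h − (s−f)), so DoF = Df − Dn = 2·s·(s−f)·h / (h² − (s−f)²).
That is a quadratic in h: DoF·h² − 2·s·(s−f)·h − DoF·(s−f)² = 0 ⇒ h = (s−f)·(s + √(s² + DoF²)) / DoF = 34437 × (34700 + √(34700² + 12100²)) / 12100 = 34437 × (34700 + 36749.1) / 12100 ≈ 203347 mm.
Then N = f²/(c·h) = 263² / (0.068 × 203347) = 69169 / 13828 ≈ 5.

f/5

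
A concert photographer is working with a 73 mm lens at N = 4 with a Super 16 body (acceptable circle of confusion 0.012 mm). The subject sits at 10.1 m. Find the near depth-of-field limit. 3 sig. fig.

9.26 m

Hyperfocal distance H = f²/(N·c) + f = 73²/(4 × 0.012) + 73 = 5329/0.048 + 73 ≈ 111093.8 mm ≈ 111.1 m.
Near limit Dn = s·(H − f)/(H + s − 2f) = 10100 × (111093.8 − 73) / (111093.8 + 10100 − 2 × 73) = 10100 × 111020.8 / 121047.8 ≈ 9263.4 mm ≈ 9.26 m.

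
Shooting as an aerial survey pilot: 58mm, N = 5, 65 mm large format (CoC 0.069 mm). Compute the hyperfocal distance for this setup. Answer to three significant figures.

9.81 m

Hyperfocal distance H = f²/(N·c) + f = 58²/(5 × 0.069) + 58 = 3364/0.345 + 58 ≈ 9808.7 mm ≈ 9.81 m.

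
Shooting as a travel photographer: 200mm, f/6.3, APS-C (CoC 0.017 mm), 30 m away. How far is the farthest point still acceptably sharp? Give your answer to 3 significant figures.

Hyperfocal distance H = f²/(N·c) + f = 200²/(6.3 × 0.017) + 200 = 40000/0.1071 + 200 ≈ 373682.7 mm ≈ 373.7 m.
Far limit Df = s·(H − f)/(H − s) = 30000 × (373682.7 − 200) / (373682.7 − 30000) = 30000 × 373482.7 / 343682.7 ≈ 32601 mm ≈ 32.6 m.

32.6 m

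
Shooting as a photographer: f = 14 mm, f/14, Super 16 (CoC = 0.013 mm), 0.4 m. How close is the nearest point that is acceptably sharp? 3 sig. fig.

294 mm

Hyperfocal distance H = f²/(N·c) + f = 14²/(14 × 0.013) + 14 = 196/0.182 + 14 ≈ 1090.9 mm ≈ 1.091 m.
Near limit Dn = s·(H − f)/(H + s − 2f) = 400 × (1090.9 − 14) / (1090.9 + 400 − 2 × 14) = 400 × 1076.9 / 1462.9 ≈ 294.46 mm.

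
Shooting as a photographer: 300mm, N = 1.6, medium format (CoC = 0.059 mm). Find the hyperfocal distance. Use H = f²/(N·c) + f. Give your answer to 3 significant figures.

Hyperfocal distance H = f²/(N·c) + f = 300²/(1.6 × 0.059) + 300 = 90000/0.0944 + 300 ≈ 953689.8 mm ≈ 954 m.

954 m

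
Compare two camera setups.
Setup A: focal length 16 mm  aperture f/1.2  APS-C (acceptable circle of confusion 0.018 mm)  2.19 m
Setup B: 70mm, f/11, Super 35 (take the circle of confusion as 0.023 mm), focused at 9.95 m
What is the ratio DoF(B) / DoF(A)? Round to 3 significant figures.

Setup A: H = 16²/(1.2×0.018) + 16 ≈ 11867.9 mm; DoF = Df − Dn = 2681.95 − 1850.55 ≈ 831.40 mm.
Setup B: H = 70²/(11×0.023) + 70 ≈ 19437.6 mm; DoF = Df − Dn = 20312 − 6589 ≈ 13723 mm.
Ratio = 13723 / 831.40 ≈ 16.5.

16.5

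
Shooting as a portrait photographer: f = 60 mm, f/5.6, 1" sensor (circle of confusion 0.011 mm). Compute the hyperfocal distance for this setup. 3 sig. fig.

58.5 m

Hyperfocal distance H = f²/(N·c) + f = 60²/(5.6 × 0.011) + 60 = 3600/0.0616 + 60 ≈ 58501.6 mm ≈ 58.5 m.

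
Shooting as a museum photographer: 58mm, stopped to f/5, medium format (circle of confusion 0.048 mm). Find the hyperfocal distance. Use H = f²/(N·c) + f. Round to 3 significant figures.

14.1 m

Hyperfocal distance H = f²/(N·c) + f = 58²/(5 × 0.048) + 58 = 3364/0.24 + 58 ≈ 14074.7 mm ≈ 14.1 m.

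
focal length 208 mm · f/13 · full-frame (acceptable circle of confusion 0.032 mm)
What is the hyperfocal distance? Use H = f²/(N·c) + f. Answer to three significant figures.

Hyperfocal distance H = f²/(N·c) + f = 208²/(13 × 0.032) + 208 = 43264/0.416 + 208 ≈ 104208.0 mm ≈ 104 m.

104 m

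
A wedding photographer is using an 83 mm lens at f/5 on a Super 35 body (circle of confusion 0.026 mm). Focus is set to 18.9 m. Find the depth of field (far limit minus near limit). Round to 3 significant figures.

15.4 m

Hyperfocal distance H = f²/(N·c) + f = 83²/(5 × 0.026) + 83 = 6889/0.13 + 83 ≈ 53075.3 mm ≈ 53.08 m.
Near limit Dn = s·(H − f)/(H + s − 2f) = 18900 × (53075.3 − 83) / (53075.3 + 18900 − 2 × 83) = 18900 × 52992.3 / 71809.3 ≈ 13947 mm.
Far limit Df = s·(H − f)/(H − s) = 18900 × (53075.3 − 83) / (53075.3 − 18900) = 18900 × 52992.3 / 34175.3 ≈ 29306 mm.
Depth of field = Df − Dn = 29306 − 13947 ≈ 15359 mm ≈ 15.4 m.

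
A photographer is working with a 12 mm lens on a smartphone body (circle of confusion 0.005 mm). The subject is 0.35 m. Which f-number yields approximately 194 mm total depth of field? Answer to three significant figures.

Write h = H − f = f²/(N·c). The thin-lens limits are Dn = s·h/(h + (s−f)) and Df = s·h/(h − (s−f)), so DoF = Df − Dn = 2·s·(s−f)·h / (h² − (s−f)²).
That is a quadratic in h: DoF·h² − 2·s·(s−f)·h − DoF·(s−f)² = 0 ⇒ h = (s−f)·(s + √(s² + DoF²)) / DoF = 338 × (350 + √(350² + 194²)) / 194 = 338 × (350 + 400.170) / 194 ≈ 1307.0 mm.
Then N = f²/(c·h) = 12² / (0.005 × 1307.0) = 144 / 6.5350 ≈ 22.

f/22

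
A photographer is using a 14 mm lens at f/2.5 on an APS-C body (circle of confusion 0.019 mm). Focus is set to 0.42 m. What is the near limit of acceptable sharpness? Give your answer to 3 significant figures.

Hyperfocal distance H = f²/(N·c) + f = 14²/(2.5 × 0.019) + 14 = 196/0.0475 + 14 ≈ 4140.3 mm ≈ 4.140 m.
Near limit Dn = s·(H − f)/(H + s − 2f) = 420 × (4140.3 − 14) / (4140.3 + 420 − 2 × 14) = 420 × 4126.3 / 4532.3 ≈ 382.38 mm.

382 mm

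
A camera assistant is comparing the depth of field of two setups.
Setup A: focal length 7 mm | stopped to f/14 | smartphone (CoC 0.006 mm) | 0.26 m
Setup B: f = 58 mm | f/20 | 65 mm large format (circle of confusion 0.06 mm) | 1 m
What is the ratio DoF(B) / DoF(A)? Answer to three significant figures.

Setup A: H = 7²/(14×0.006) + 7 ≈ 590.3 mm; DoF = Df − Dn = 459.13 − 181.35 ≈ 277.78 mm.
Setup B: H = 58²/(20×0.06) + 58 ≈ 2861.3 mm; DoF = Df − Dn = 1506.09 − 748.49 ≈ 757.60 mm.
Ratio = 757.60 / 277.78 ≈ 2.73.

2.73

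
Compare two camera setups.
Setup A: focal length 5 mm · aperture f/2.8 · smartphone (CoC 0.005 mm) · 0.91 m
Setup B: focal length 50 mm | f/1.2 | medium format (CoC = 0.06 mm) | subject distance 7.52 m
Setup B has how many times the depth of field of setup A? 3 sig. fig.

Setup A: H = 5²/(2.8×0.005) + 5 ≈ 1790.7 mm; DoF = Df − Dn = 1845.1 − 603.9 ≈ 1241.2 mm.
Setup B: H = 50²/(1.2×0.06) + 50 ≈ 34772.2 mm; DoF = Df − Dn = 9581.3 − 6188.6 ≈ 3392.7 mm.
Ratio = 3392.7 / 1241.2 ≈ 2.73.

2.73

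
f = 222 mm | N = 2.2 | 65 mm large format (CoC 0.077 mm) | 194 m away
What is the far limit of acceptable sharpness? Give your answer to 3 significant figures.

581 m

Hyperfocal distance H = f²/(N·c) + f = 222²/(2.2 × 0.077) + 222 = 49284/0.1694 + 222 ≈ 291154.7 mm ≈ 291.2 m.
Far limit Df = s·(H − f)/(H − s) = 194000 × (291154.7 − 222) / (291154.7 − 194000) = 194000 × 290932.7 / 97154.7 ≈ 580939 mm ≈ 581 m.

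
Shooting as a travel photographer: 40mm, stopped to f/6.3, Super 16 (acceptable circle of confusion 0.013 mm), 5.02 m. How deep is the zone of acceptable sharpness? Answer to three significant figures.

2.74 m

Hyperfocal distance H = f²/(N·c) + f = 40²/(6.3 × 0.013) + 40 = 1600/0.0819 + 40 ≈ 19576.0 mm ≈ 19.58 m.
Near limit Dn = s·(H − f)/(H + s − 2f) = 5020 × (19576.0 − 40) / (19576.0 + 5020 − 2 × 40) = 5020 × 19536.0 / 24516.0 ≈ 4000.3 mm.
Far limit Df = s·(H − f)/(H − s) = 5020 × (19576.0 − 40) / (19576.0 − 5020) = 5020 × 19536.0 / 14556.0 ≈ 6737.5 mm.
Depth of field = Df − Dn = 6737.5 − 4000.3 ≈ 2737.2 mm ≈ 2.74 m.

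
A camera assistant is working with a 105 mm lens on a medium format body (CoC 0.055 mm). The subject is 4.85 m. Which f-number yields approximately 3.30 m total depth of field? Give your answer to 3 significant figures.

f/13

Write h = H − f = f²/(N·c). The thin-lens limits are Dn = s·h/(h + (s−f)) and Df = s·h/(h − (s−f)), so DoF = Df − Dn = 2·s·(s−f)·h / (h² − (s−f)²).
That is a quadratic in h: DoF·h² − 2·s·(s−f)·h − DoF·(s−f)² = 0 ⇒ h = (s−f)·(s + √(s² + DoF²)) / DoF = 4745 × (4850 + √(4850² + 3300²)) / 3300 = 4745 × (4850 + 5866.22) / 3300 ≈ 15409 mm.
Then N = f²/(c·h) = 105² / (0.055 × 15409) = 11025 / 847.47 ≈ 13.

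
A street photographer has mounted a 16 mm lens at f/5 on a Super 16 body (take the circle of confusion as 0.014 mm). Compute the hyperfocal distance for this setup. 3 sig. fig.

Hyperfocal distance H = f²/(N·c) + f = 16²/(5 × 0.014) + 16 = 256/0.07 + 16 ≈ 3673.1 mm ≈ 3.67 m.

3.67 m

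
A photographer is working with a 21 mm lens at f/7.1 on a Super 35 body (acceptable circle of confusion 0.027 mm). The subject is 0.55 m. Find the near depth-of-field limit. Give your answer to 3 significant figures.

447 mm

Hyperfocal distance H = f²/(N·c) + f = 21²/(7.1 × 0.027) + 21 = 441/0.1917 + 21 ≈ 2321.5 mm ≈ 2.321 m.
Near limit Dn = s·(H − f)/(H + s − 2f) = 550 × (2321.5 − 21) / (2321.5 + 550 − 2 × 21) = 550 × 2300.5 / 2829.5 ≈ 447.17 mm.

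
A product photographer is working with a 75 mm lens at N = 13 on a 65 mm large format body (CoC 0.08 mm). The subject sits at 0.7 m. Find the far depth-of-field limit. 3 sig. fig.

Hyperfocal distance H = f²/(N·c) + f = 75²/(13 × 0.08) + 75 = 5625/1.04 + 75 ≈ 5483.7 mm ≈ 5.484 m.
Far limit Df = s·(H − f)/(H − s) = 700 × (5483.7 − 75) / (5483.7 − 700) = 700 × 5408.7 / 4783.7 ≈ 791.46 mm ≈ 0.791 m.

0.791 m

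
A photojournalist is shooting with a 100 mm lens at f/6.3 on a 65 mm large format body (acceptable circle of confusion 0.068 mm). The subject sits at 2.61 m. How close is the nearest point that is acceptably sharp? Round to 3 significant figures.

Hyperfocal distance H = f²/(N·c) + f = 100²/(6.3 × 0.068) + 100 = 10000/0.4284 + 100 ≈ 23442.7 mm ≈ 23.44 m.
Near limit Dn = s·(H − f)/(H + s − 2f) = 2610 × (23442.7 − 100) / (23442.7 + 2610 − 2 × 100) = 2610 × 23342.7 / 25852.7 ≈ 2356.6 mm ≈ 2.36 m.

2.36 m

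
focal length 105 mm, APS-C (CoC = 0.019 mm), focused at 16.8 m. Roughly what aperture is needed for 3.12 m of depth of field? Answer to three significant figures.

f/3.20

Write h = H − f = f²/(N·c). The thin-lens limits are Dn = s·h/(h + (s−f)) and Df = s·h/(h − (s−f)), so DoF = Df − Dn = 2·s·(s−f)·h / (h² − (s−f)²).
That is a quadratic in h: DoF·h² − 2·s·(s−f)·h − DoF·(s−f)² = 0 ⇒ h = (s−f)·(s + √(s² + DoF²)) / DoF = 16695 × (16800 + √(16800² + 3120²)) / 3120 = 16695 × (16800 + 17087.3) / 3120 ≈ 181329 mm.
Then N = f²/(c·h) = 105² / (0.019 × 181329) = 11025 / 3445.3 ≈ 3.20.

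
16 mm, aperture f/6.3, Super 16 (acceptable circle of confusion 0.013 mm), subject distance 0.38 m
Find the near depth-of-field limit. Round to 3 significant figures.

Hyperfocal distance H = f²/(N·c) + f = 16²/(6.3 × 0.013) + 16 = 256/0.0819 + 16 ≈ 3141.8 mm ≈ 3.142 m.
Near limit Dn = s·(H − f)/(H + s − 2f) = 380 × (3141.8 − 16) / (3141.8 + 380 − 2 × 16) = 380 × 3125.8 / 3489.8 ≈ 340.36 mm.

340 mm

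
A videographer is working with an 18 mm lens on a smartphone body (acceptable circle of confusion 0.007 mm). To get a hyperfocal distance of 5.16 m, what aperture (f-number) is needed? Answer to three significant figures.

Rearrange H = f²/(N·c) + f for N: N = f² / ((H − f)·c).
N = 18² / ((5160 − 18) × 0.007) = 324 / 35.99 ≈ 9.

f/9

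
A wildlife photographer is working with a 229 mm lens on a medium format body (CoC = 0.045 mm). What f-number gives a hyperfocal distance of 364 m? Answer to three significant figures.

Rearrange H = f²/(N·c) + f for N: N = f² / ((H − f)·c).
N = 229² / ((364000 − 229) × 0.045) = 52441 / 16370 ≈ 3.20.

f/3.20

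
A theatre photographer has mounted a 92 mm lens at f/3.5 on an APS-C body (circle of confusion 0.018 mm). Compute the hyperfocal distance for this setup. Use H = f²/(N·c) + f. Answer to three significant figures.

Hyperfocal distance H = f²/(N·c) + f = 92²/(3.5 × 0.018) + 92 = 8464/0.063 + 92 ≈ 134441.2 mm ≈ 134 m.

134 m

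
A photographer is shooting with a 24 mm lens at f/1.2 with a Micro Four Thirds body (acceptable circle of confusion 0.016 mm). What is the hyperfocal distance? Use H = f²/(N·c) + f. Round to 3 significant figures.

30.0 m

Hyperfocal distance H = f²/(N·c) + f = 24²/(1.2 × 0.016) + 24 = 576/0.0192 + 24 ≈ 30024.0 mm ≈ 30.0 m.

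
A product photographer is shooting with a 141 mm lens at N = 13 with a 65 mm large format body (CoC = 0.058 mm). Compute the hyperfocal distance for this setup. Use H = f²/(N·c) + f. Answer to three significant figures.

Hyperfocal distance H = f²/(N·c) + f = 141²/(13 × 0.058) + 141 = 19881/0.754 + 141 ≈ 26508.4 mm ≈ 26.5 m.

26.5 m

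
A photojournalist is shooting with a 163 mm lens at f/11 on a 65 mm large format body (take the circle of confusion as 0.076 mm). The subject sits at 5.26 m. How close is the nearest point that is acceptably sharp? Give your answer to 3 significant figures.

Hyperfocal distance H = f²/(N·c) + f = 163²/(11 × 0.076) + 163 = 26569/0.836 + 163 ≈ 31944.1 mm ≈ 31.94 m.
Near limit Dn = s·(H − f)/(H + s − 2f) = 5260 × (31944.1 − 163) / (31944.1 + 5260 − 2 × 163) = 5260 × 31781.1 / 36878.1 ≈ 4533.0 mm ≈ 4.53 m.

4.53 m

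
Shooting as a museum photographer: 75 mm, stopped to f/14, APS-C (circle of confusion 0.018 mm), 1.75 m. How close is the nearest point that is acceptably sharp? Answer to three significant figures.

Hyperfocal distance H = f²/(N·c) + f = 75²/(14 × 0.018) + 75 = 5625/0.252 + 75 ≈ 22396.4 mm ≈ 22.40 m.
Near limit Dn = s·(H − f)/(H + s − 2f) = 1750 × (22396.4 − 75) / (22396.4 + 1750 − 2 × 75) = 1750 × 22321.4 / 23996.4 ≈ 1627.8 mm ≈ 1.63 m.

1.63 m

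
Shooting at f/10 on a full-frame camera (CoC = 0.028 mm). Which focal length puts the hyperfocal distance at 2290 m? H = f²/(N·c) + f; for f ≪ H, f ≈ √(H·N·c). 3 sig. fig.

801 mm

From H = f²/(N·c) + f, with f ≪ H: f ≈ √(H·N·c) = √(2290000 × 10 × 0.028) = √641200 ≈ 800.7 mm.
The +f correction barely moves this — solving exactly, f² + N·c·f − N·c·H = 0 ⇒ f = (−N·c + √((N·c)² + 4·N·c·H))/2 = (−0.28 + √2564800)/2 ≈ 800.61 mm, so f ≈ 801 mm.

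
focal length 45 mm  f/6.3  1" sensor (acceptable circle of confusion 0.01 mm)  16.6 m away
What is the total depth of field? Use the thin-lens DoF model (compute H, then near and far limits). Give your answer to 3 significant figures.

Hyperfocal distance H = f²/(N·c) + f = 45²/(6.3 × 0.01) + 45 = 2025/0.063 + 45 ≈ 32187.9 mm ≈ 32.19 m.
Near limit Dn = s·(H − f)/(H + s − 2f) = 16600 × (32187.9 − 45) / (32187.9 + 16600 − 2 × 45) = 16600 × 32142.9 / 48697.9 ≈ 10957 mm.
Far limit Df = s·(H − f)/(H − s) = 16600 × (32187.9 − 45) / (32187.9 − 16600) = 16600 × 32142.9 / 15587.9 ≈ 34230 mm.
Depth of field = Df − Dn = 34230 − 10957 ≈ 23273 mm ≈ 23.3 m.

23.3 m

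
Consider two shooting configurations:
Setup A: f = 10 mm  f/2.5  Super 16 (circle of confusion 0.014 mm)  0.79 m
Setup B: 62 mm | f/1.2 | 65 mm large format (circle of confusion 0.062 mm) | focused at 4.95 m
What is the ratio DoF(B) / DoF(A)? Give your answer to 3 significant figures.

2.03

Setup A: H = 10²/(2.5×0.014) + 10 ≈ 2867.1 mm; DoF = Df − Dn = 1086.66 − 620.58 ≈ 466.08 mm.
Setup B: H = 62²/(1.2×0.062) + 62 ≈ 51728.7 mm; DoF = Df − Dn = 5467.24 − 4522.17 ≈ 945.07 mm.
Ratio = 945.07 / 466.08 ≈ 2.03.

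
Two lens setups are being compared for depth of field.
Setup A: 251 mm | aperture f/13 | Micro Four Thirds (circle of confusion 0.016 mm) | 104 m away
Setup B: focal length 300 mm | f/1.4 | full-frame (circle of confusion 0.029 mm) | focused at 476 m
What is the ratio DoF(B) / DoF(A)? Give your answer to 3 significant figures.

Setup A: H = 251²/(13×0.016) + 251 ≈ 303140.4 mm; DoF = Df − Dn = 158182 − 77466 ≈ 80716 mm.
Setup B: H = 300²/(1.4×0.029) + 300 ≈ 2217048.8 mm; DoF = Df − Dn = 606056 − 391901 ≈ 214155 mm.
Ratio = 214155 / 80716 ≈ 2.65.

2.65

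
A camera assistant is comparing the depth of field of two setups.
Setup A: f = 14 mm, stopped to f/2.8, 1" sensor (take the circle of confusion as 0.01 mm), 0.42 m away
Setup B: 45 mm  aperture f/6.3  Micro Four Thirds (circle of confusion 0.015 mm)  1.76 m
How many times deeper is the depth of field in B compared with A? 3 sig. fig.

5.80

Setup A: H = 14²/(2.8×0.01) + 14 ≈ 7014.0 mm; DoF = Df − Dn = 445.860 − 396.975 ≈ 48.885 mm.
Setup B: H = 45²/(6.3×0.015) + 45 ≈ 21473.6 mm; DoF = Df − Dn = 1913.11 − 1629.58 ≈ 283.53 mm.
Ratio = 283.53 / 48.885 ≈ 5.80.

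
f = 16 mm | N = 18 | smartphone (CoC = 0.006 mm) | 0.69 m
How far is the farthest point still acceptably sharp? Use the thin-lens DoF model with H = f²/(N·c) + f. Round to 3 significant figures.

0.964 m

Hyperfocal distance H = f²/(N·c) + f = 16²/(18 × 0.006) + 16 = 256/0.108 + 16 ≈ 2386.4 mm ≈ 2.386 m.
Far limit Df = s·(H − f)/(H − s) = 690 × (2386.4 − 16) / (2386.4 − 690) = 690 × 2370.4 / 1696.4 ≈ 964.15 mm ≈ 0.964 m.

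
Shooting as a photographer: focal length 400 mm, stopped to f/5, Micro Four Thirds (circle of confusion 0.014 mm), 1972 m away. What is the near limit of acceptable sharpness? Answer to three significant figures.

Hyperfocal distance H = f²/(N·c) + f = 400²/(5 × 0.014) + 400 = 160000/0.07 + 400 ≈ 2286114.3 mm ≈ 2286 m.
Near limit Dn = s·(H − f)/(H + s − 2f) = 1972000 × (2286114.3 − 400) / (2286114.3 + 1972000 − 2 × 400) = 1972000 × 2285714.3 / 4257314.3 ≈ 1058749 mm ≈ 1060 m.

1060 m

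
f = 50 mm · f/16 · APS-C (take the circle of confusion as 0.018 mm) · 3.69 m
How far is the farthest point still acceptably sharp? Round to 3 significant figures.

Hyperfocal distance H = f²/(N·c) + f = 50²/(16 × 0.018) + 50 = 2500/0.288 + 50 ≈ 8730.6 mm ≈ 8.731 m.
Far limit Df = s·(H − f)/(H − s) = 3690 × (8730.6 − 50) / (8730.6 − 3690) = 3690 × 8680.6 / 5040.6 ≈ 6354.7 mm ≈ 6.35 m.

6.35 m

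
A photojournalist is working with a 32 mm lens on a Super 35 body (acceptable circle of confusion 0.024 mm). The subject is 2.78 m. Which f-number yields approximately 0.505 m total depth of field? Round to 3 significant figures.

f/1.40

Write h = H − f = f²/(N·c). The thin-lens limits are Dn = s·h/(h + (s−f)) and Df = s·h/(h − (s−f)), so DoF = Df − Dn = 2·s·(s−f)·h / (h² − (s−f)²).
That is a quadratic in h: DoF·h² − 2·s·(s−f)·h − DoF·(s−f)² = 0 ⇒ h = (s−f)·(s + √(s² + DoF²)) / DoF = 2748 × (2780 + √(2780² + 505²)) / 505 = 2748 × (2780 + 2825.50) / 505 ≈ 30503 mm.
Then N = f²/(c·h) = 32² / (0.024 × 30503) = 1024 / 732.07 ≈ 1.40.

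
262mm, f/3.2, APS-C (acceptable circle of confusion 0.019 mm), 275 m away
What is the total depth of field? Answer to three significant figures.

Hyperfocal distance H = f²/(N·c) + f = 262²/(3.2 × 0.019) + 262 = 68644/0.0608 + 262 ≈ 1129275.2 mm ≈ 1129 m.
Near limit Dn = s·(H − f)/(H + s − 2f) = 275000 × (1129275.2 − 262) / (1129275.2 + 275000 − 2 × 262) = 275000 × 1129013.2 / 1403751.2 ≈ 221178 mm.
Far limit Df = s·(H − f)/(H − s) = 275000 × (1129275.2 − 262) / (1129275.2 − 275000) = 275000 × 1129013.2 / 854275.2 ≈ 363441 mm.
Depth of field = Df − Dn = 363441 − 221178 ≈ 142263 mm ≈ 142 m.

142 m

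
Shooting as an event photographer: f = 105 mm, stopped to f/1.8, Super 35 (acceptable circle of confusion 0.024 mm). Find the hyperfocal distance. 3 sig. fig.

255 m

Hyperfocal distance H = f²/(N·c) + f = 105²/(1.8 × 0.024) + 105 = 11025/0.0432 + 105 ≈ 255313.3 mm ≈ 255 m.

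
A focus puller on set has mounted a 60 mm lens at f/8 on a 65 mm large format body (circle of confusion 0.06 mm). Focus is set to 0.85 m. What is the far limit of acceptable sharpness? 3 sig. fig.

0.950 m

Hyperfocal distance H = f²/(N·c) + f = 60²/(8 × 0.06) + 60 = 3600/0.48 + 60 ≈ 7560.0 mm ≈ 7.560 m.
Far limit Df = s·(H − f)/(H − s) = 850 × (7560.0 − 60) / (7560.0 − 850) = 850 × 7500.0 / 6710.0 ≈ 950.07 mm ≈ 0.950 m.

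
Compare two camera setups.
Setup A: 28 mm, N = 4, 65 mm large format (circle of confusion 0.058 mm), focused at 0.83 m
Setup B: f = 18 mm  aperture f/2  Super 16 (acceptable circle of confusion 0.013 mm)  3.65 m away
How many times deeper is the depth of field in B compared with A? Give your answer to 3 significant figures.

Setup A: H = 28²/(4×0.058) + 28 ≈ 3407.3 mm; DoF = Df − Dn = 1088.28 − 670.80 ≈ 417.48 mm.
Setup B: H = 18²/(2×0.013) + 18 ≈ 12479.5 mm; DoF = Df − Dn = 5151.4 − 2826.3 ≈ 2325.1 mm.
Ratio = 2325.1 / 417.48 ≈ 5.57.

5.57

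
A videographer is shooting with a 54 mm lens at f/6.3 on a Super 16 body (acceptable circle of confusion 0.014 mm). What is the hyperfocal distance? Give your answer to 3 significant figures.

Hyperfocal distance H = f²/(N·c) + f = 54²/(6.3 × 0.014) + 54 = 2916/0.0882 + 54 ≈ 33115.2 mm ≈ 33.1 m.

33.1 m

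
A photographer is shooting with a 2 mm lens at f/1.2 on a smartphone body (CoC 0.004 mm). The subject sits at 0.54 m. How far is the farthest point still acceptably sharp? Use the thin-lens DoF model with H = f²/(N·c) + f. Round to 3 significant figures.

1.52 m

Hyperfocal distance H = f²/(N·c) + f = 2²/(1.2 × 0.004) + 2 = 4/0.0048 + 2 ≈ 835.3 mm ≈ 0.835 m.
Far limit Df = s·(H − f)/(H − s) = 540 × (835.3 − 2) / (835.3 − 540) = 540 × 833.3 / 295.3 ≈ 1523.7 mm ≈ 1.52 m.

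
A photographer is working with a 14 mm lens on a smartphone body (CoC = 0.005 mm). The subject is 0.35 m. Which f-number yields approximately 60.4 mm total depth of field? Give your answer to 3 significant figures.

Write h = H − f = f²/(N·c). The thin-lens limits are Dn = s·h/(h + (s−f)) and Df = s·h/(h − (s−f)), so DoF = Df − Dn = 2·s·(s−f)·h / (h² − (s−f)²).
That is a quadratic in h: DoF·h² − 2·s·(s−f)·h − DoF·(s−f)² = 0 ⇒ h = (s−f)·(s + √(s² + DoF²)) / DoF = 336 × (350 + √(350² + 60.4²)) / 60.4 = 336 × (350 + 355.173) / 60.4 ≈ 3922.8 mm.
Then N = f²/(c·h) = 14² / (0.005 × 3922.8) = 196 / 19.614 ≈ 9.99.

f/9.99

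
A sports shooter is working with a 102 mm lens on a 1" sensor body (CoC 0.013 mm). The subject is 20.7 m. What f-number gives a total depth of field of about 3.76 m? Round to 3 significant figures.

f/3.50

Write h = H − f = f²/(N·c). The thin-lens limits are Dn = s·h/(h + (s−f)) and Df = s·h/(h − (s−f)), so DoF = Df − Dn = 2·s·(s−f)·h / (h² − (s−f)²).
That is a quadratic in h: DoF·h² − 2·s·(s−f)·h − DoF·(s−f)² = 0 ⇒ h = (s−f)·(s + √(s² + DoF²)) / DoF = 20598 × (20700 + √(20700² + 3760²)) / 3760 = 20598 × (20700 + 21038.7) / 3760 ≈ 228653 mm.
Then N = f²/(c·h) = 102² / (0.013 × 228653) = 10404 / 2972.5 ≈ 3.50.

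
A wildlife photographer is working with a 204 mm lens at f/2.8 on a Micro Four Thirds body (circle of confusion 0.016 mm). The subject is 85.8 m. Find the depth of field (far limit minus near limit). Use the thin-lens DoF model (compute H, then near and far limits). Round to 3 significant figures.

Hyperfocal distance H = f²/(N·c) + f = 204²/(2.8 × 0.016) + 204 = 41616/0.0448 + 204 ≈ 929132.6 mm ≈ 929.1 m.
Near limit Dn = s·(H − f)/(H + s − 2f) = 85800 × (929132.6 − 204) / (929132.6 + 85800 − 2 × 204) = 85800 × 928928.6 / 1014524.6 ≈ 78561 mm.
Far limit Df = s·(H − f)/(H − s) = 85800 × (929132.6 − 204) / (929132.6 − 85800) = 85800 × 928928.6 / 843332.6 ≈ 94508 mm.
Depth of field = Df − Dn = 94508 − 78561 ≈ 15947 mm ≈ 15.9 m.

15.9 m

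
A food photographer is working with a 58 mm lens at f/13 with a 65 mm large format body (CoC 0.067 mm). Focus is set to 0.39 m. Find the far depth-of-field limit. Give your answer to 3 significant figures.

Hyperfocal distance H = f²/(N·c) + f = 58²/(13 × 0.067) + 58 = 3364/0.871 + 58 ≈ 3920.2 mm ≈ 3.920 m.
Far limit Df = s·(H − f)/(H − s) = 390 × (3920.2 − 58) / (3920.2 − 390) = 390 × 3862.2 / 3530.2 ≈ 426.68 mm.

427 mm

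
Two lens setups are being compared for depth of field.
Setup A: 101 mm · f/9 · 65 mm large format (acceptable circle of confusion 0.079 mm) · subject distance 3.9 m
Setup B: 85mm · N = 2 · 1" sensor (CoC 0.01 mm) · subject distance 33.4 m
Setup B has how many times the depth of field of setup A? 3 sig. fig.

Setup A: H = 101²/(9×0.079) + 101 ≈ 14448.4 mm; DoF = Df − Dn = 5304.6 − 3083.5 ≈ 2221.1 mm.
Setup B: H = 85²/(2×0.01) + 85 ≈ 361335.0 mm; DoF = Df − Dn = 36793.1 − 30579.9 ≈ 6213.2 mm.
Ratio = 6213.2 / 2221.1 ≈ 2.80.

2.80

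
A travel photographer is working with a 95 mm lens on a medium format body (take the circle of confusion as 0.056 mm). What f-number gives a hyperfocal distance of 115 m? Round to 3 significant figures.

f/1.40

Rearrange H = f²/(N·c) + f for N: N = f² / ((H − f)·c).
N = 95² / ((115000 − 95) × 0.056) = 9025 / 6435 ≈ 1.40.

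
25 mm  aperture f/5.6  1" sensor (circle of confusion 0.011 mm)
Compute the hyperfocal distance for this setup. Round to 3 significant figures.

10.2 m

Hyperfocal distance H = f²/(N·c) + f = 25²/(5.6 × 0.011) + 25 = 625/0.0616 + 25 ≈ 10171.1 mm ≈ 10.2 m.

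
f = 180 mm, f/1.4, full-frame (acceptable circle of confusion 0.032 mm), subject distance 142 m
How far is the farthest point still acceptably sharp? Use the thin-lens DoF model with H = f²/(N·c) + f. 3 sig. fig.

177 m

Hyperfocal distance H = f²/(N·c) + f = 180²/(1.4 × 0.032) + 180 = 32400/0.0448 + 180 ≈ 723394.3 mm ≈ 723.4 m.
Far limit Df = s·(H − f)/(H − s) = 142000 × (723394.3 − 180) / (723394.3 − 142000) = 142000 × 723214.3 / 581394.3 ≈ 176638 mm ≈ 177 m.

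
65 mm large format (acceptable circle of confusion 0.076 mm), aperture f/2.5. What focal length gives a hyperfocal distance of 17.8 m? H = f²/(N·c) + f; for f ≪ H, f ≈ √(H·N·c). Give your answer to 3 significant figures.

58.1 mm

From H = f²/(N·c) + f, with f ≪ H: f ≈ √(H·N·c) = √(17800 × 2.5 × 0.076) = √3382.0 ≈ 58.15 mm.
Exact: f² + N·c·f − N·c·H = 0 ⇒ f = (−N·c + √((N·c)² + 4·N·c·H))/2 = (−0.19 + √13528)/2 ≈ 58.060 mm ≈ 58.1 mm.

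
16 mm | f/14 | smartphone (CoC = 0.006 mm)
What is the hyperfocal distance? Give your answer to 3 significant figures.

3.06 m

Hyperfocal distance H = f²/(N·c) + f = 16²/(14 × 0.006) + 16 = 256/0.084 + 16 ≈ 3063.6 mm ≈ 3.06 m.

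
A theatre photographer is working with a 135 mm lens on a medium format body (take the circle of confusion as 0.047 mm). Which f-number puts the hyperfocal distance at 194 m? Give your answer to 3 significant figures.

f/2.00

Rearrange H = f²/(N·c) + f for N: N = f² / ((H − f)·c).
N = 135² / ((194000 − 135) × 0.047) = 18225 / 9112 ≈ 2.00.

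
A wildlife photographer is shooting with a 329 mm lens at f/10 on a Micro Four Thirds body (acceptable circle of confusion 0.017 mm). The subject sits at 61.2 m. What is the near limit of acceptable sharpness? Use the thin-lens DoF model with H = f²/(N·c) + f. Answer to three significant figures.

Hyperfocal distance H = f²/(N·c) + f = 329²/(10 × 0.017) + 329 = 108241/0.17 + 329 ≈ 637040.8 mm ≈ 637.0 m.
Near limit Dn = s·(H − f)/(H + s − 2f) = 61200 × (637040.8 − 329) / (637040.8 + 61200 − 2 × 329) = 61200 × 636711.8 / 697582.8 ≈ 55860 mm ≈ 55.9 m.

55.9 m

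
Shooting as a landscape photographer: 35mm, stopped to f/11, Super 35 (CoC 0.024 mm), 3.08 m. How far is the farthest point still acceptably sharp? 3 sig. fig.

8.96 m

Hyperfocal distance H = f²/(N·c) + f = 35²/(11 × 0.024) + 35 = 1225/0.264 + 35 ≈ 4675.2 mm ≈ 4.675 m.
Far limit Df = s·(H − f)/(H − s) = 3080 × (4675.2 − 35) / (4675.2 − 3080) = 3080 × 4640.2 / 1595.2 ≈ 8959.4 mm ≈ 8.96 m.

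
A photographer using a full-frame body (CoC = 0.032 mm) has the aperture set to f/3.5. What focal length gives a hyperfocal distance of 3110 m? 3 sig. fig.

From H = f²/(N·c) + f, with f ≪ H: f ≈ √(H·N·c) = √(3110000 × 3.5 × 0.032) = √348320 ≈ 590.2 mm.
The +f correction barely moves this — solving exactly, f² + N·c·f − N·c·H = 0 ⇒ f = (−N·c + √((N·c)² + 4·N·c·H))/2 = (−0.112 + √1393280)/2 ≈ 590.13 mm, so f ≈ 590 mm.

590 mm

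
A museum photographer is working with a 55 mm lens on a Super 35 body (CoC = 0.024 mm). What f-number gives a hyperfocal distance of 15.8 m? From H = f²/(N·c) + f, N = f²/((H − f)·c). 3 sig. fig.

Rearrange H = f²/(N·c) + f for N: N = f² / ((H − f)·c).
N = 55² / ((15800 − 55) × 0.024) = 3025 / 377.9 ≈ 8.01.

f/8.01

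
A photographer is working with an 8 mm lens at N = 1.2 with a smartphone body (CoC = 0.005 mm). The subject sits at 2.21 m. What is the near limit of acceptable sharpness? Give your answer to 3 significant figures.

1.83 m

Hyperfocal distance H = f²/(N·c) + f = 8²/(1.2 × 0.005) + 8 = 64/0.006 + 8 ≈ 10674.7 mm ≈ 10.67 m.
Near limit Dn = s·(H − f)/(H + s − 2f) = 2210 × (10674.7 − 8) / (10674.7 + 2210 − 2 × 8) = 2210 × 10666.7 / 12868.7 ≈ 1831.8 mm ≈ 1.83 m.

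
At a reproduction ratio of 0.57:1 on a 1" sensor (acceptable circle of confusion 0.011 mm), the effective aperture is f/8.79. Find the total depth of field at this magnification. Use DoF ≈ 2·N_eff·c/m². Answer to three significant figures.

At magnification m, DoF ≈ 2·N_eff·c/m² = 2 × 8.79 × 0.011 / 0.57² = 0.1934 / 0.3249 ≈ 0.595 mm.

0.595 mm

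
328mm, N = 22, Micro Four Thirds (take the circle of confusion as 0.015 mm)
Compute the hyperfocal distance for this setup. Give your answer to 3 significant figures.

Hyperfocal distance H = f²/(N·c) + f = 328²/(22 × 0.015) + 328 = 107584/0.33 + 328 ≈ 326340.1 mm ≈ 326 m.

326 m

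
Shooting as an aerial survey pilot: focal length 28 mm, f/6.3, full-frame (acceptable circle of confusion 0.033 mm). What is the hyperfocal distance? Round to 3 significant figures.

Hyperfocal distance H = f²/(N·c) + f = 28²/(6.3 × 0.033) + 28 = 784/0.2079 + 28 ≈ 3799.0 mm ≈ 3.80 m.

3.80 m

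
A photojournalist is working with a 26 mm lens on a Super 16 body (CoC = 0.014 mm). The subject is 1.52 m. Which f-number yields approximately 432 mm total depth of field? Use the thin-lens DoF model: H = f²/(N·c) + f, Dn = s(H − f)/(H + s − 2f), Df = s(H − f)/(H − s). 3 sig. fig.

Write h = H − f = f²/(N·c). The thin-lens limits are Dn = s·h/(h + (s−f)) and Df = s·h/(h − (s−f)), so DoF = Df − Dn = 2·s·(s−f)·h / (h² − (s−f)²).
That is a quadratic in h: DoF·h² − 2·s·(s−f)·h − DoF·(s−f)² = 0 ⇒ h = (s−f)·(s + √(s² + DoF²)) / DoF = 1494 × (1520 + √(1520² + 432²)) / 432 = 1494 × (1520 + 1580.20) / 432 ≈ 10722 mm.
Then N = f²/(c·h) = 26² / (0.014 × 10722) = 676 / 150.10 ≈ 4.50.

f/4.50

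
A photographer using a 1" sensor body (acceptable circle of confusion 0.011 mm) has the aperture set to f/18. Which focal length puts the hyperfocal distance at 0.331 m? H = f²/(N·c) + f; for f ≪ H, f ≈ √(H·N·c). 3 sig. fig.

From H = f²/(N·c) + f, with f ≪ H: f ≈ √(H·N·c) = √(331 × 18 × 0.011) = √65.538 ≈ 8.096 mm.
Exact: f² + N·c·f − N·c·H = 0 ⇒ f = (−N·c + √((N·c)² + 4·N·c·H))/2 = (−0.198 + √262.19)/2 ≈ 7.9972 mm ≈ 8.00 mm.

8.00 mm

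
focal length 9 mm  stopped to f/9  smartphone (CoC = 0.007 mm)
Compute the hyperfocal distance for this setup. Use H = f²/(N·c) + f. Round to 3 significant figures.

1.29 m

Hyperfocal distance H = f²/(N·c) + f = 9²/(9 × 0.007) + 9 = 81/0.063 + 9 ≈ 1294.7 mm ≈ 1.29 m.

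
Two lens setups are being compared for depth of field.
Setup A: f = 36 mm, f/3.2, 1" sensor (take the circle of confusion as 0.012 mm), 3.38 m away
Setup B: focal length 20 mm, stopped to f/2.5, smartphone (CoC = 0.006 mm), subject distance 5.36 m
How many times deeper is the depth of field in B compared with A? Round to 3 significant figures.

3.31

Setup A: H = 36²/(3.2×0.012) + 36 ≈ 33786.0 mm; DoF = Df − Dn = 3751.73 − 3075.30 ≈ 676.43 mm.
Setup B: H = 20²/(2.5×0.006) + 20 ≈ 26686.7 mm; DoF = Df − Dn = 6702.1 − 4465.7 ≈ 2236.4 mm.
Ratio = 2236.4 / 676.43 ≈ 3.31.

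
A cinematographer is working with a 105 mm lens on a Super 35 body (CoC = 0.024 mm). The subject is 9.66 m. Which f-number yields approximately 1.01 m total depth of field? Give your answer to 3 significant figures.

f/2.51

Write h = H − f = f²/(N·c). The thin-lens limits are Dn = s·h/(h + (s−f)) and Df = s·h/(h − (s−f)), so DoF = Df − Dn = 2·s·(s−f)·h / (h² − (s−f)²).
That is a quadratic in h: DoF·h² − 2·s·(s−f)·h − DoF·(s−f)² = 0 ⇒ h = (s−f)·(s + √(s² + DoF²)) / DoF = 9555 × (9660 + √(9660² + 1010²)) / 1010 = 9555 × (9660 + 9712.66) / 1010 ≈ 183273 mm.
Then N = f²/(c·h) = 105² / (0.024 × 183273) = 11025 / 4398.6 ≈ 2.51.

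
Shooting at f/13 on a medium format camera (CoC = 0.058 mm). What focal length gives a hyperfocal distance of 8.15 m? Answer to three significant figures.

78.0 mm

From H = f²/(N·c) + f, with f ≪ H: f ≈ √(H·N·c) = √(8150 × 13 × 0.058) = √6145.1 ≈ 78.39 mm.
Exact: f² + N·c·f − N·c·H = 0 ⇒ f = (−N·c + √((N·c)² + 4·N·c·H))/2 = (−0.754 + √24581)/2 ≈ 78.015 mm ≈ 78.0 mm.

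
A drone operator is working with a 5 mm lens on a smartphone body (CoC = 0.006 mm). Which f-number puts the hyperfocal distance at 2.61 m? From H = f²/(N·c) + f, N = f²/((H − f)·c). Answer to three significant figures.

Rearrange H = f²/(N·c) + f for N: N = f² / ((H − f)·c).
N = 5² / ((2610 − 5) × 0.006) = 25 / 15.63 ≈ 1.60.

f/1.60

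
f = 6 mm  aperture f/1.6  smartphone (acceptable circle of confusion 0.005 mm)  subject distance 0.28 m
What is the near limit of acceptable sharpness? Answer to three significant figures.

Hyperfocal distance H = f²/(N·c) + f = 6²/(1.6 × 0.005) + 6 = 36/0.008 + 6 ≈ 4506.0 mm ≈ 4.506 m.
Near limit Dn = s·(H − f)/(H + s − 2f) = 280 × (4506.0 − 6) / (4506.0 + 280 − 2 × 6) = 280 × 4500.0 / 4774.0 ≈ 263.93 mm.

264 mm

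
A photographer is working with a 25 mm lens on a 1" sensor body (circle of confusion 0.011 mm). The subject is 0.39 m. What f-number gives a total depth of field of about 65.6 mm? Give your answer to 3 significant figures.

f/13

Write h = H − f = f²/(N·c). The thin-lens limits are Dn = s·h/(h + (s−f)) and Df = s·h/(h − (s−f)), so DoF = Df − Dn = 2·s·(s−f)·h / (h² − (s−f)²).
That is a quadratic in h: DoF·h² − 2·s·(s−f)·h − DoF·(s−f)² = 0 ⇒ h = (s−f)·(s + √(s² + DoF²)) / DoF = 365 × (390 + √(390² + 65.6²)) / 65.6 = 365 × (390 + 395.479) / 65.6 ≈ 4370.4 mm.
Then N = f²/(c·h) = 25² / (0.011 × 4370.4) = 625 / 48.075 ≈ 13.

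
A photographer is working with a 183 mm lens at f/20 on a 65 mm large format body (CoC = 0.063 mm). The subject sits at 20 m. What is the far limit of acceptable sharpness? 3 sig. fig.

Hyperfocal distance H = f²/(N·c) + f = 183²/(20 × 0.063) + 183 = 33489/1.26 + 183 ≈ 26761.6 mm ≈ 26.76 m.
Far limit Df = s·(H − f)/(H − s) = 20000 × (26761.6 − 183) / (26761.6 − 20000) = 20000 × 26578.6 / 6761.6 ≈ 78617 mm ≈ 78.6 m.

78.6 m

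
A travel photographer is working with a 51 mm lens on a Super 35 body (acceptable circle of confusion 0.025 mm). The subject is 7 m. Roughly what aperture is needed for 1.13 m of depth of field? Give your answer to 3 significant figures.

Write h = H − f = f²/(N·c). The thin-lens limits are Dn = s·h/(h + (s−f)) and Df = s·h/(h − (s−f)), so DoF = Df − Dn = 2·s·(s−f)·h / (h² − (s−f)²).
That is a quadratic in h: DoF·h² − 2·s·(s−f)·h − DoF·(s−f)² = 0 ⇒ h = (s−f)·(s + √(s² + DoF²)) / DoF = 6949 × (7000 + √(7000² + 1130²)) / 1130 = 6949 × (7000 + 7090.62) / 1130 ≈ 86651 mm.
Then N = f²/(c·h) = 51² / (0.025 × 86651) = 2601 / 2166.3 ≈ 1.20.

f/1.20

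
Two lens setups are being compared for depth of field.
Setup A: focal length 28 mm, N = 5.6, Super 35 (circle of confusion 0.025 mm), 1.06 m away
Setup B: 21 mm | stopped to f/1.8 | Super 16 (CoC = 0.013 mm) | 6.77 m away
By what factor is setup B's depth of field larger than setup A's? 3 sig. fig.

13.8

Setup A: H = 28²/(5.6×0.025) + 28 ≈ 5628.0 mm; DoF = Df − Dn = 1299.47 − 895.05 ≈ 404.42 mm.
Setup B: H = 21²/(1.8×0.013) + 21 ≈ 18867.2 mm; DoF = Df − Dn = 10547.0 − 4984.9 ≈ 5562.1 mm.
Ratio = 5562.1 / 404.42 ≈ 13.8.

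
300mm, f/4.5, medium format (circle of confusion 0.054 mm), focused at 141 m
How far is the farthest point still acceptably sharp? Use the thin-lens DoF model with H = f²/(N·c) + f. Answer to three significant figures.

227 m

Hyperfocal distance H = f²/(N·c) + f = 300²/(4.5 × 0.054) + 300 = 90000/0.243 + 300 ≈ 370670.4 mm ≈ 370.7 m.
Far limit Df = s·(H − f)/(H − s) = 141000 × (370670.4 − 300) / (370670.4 − 141000) = 141000 × 370370.4 / 229670.4 ≈ 227379 mm ≈ 227 m.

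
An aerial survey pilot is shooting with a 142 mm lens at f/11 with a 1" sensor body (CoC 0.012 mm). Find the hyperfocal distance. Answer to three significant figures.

153 m

Hyperfocal distance H = f²/(N·c) + f = 142²/(11 × 0.012) + 142 = 20164/0.132 + 142 ≈ 152899.6 mm ≈ 153 m.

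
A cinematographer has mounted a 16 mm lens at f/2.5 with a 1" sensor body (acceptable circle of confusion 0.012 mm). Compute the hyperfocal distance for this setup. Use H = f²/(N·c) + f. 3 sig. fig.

8.55 m

Hyperfocal distance H = f²/(N·c) + f = 16²/(2.5 × 0.012) + 16 = 256/0.03 + 16 ≈ 8549.3 mm ≈ 8.55 m.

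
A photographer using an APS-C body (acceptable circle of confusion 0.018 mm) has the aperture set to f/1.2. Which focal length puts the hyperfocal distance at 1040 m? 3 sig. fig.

150 mm

From H = f²/(N·c) + f, with f ≪ H: f ≈ √(H·N·c) = √(1040000 × 1.2 × 0.018) = √22464 ≈ 149.9 mm.
The +f correction barely moves this — solving exactly, f² + N·c·f − N·c·H = 0 ⇒ f = (−N·c + √((N·c)² + 4·N·c·H))/2 = (−0.0216 + √89856)/2 ≈ 149.87 mm, so f ≈ 150 mm.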